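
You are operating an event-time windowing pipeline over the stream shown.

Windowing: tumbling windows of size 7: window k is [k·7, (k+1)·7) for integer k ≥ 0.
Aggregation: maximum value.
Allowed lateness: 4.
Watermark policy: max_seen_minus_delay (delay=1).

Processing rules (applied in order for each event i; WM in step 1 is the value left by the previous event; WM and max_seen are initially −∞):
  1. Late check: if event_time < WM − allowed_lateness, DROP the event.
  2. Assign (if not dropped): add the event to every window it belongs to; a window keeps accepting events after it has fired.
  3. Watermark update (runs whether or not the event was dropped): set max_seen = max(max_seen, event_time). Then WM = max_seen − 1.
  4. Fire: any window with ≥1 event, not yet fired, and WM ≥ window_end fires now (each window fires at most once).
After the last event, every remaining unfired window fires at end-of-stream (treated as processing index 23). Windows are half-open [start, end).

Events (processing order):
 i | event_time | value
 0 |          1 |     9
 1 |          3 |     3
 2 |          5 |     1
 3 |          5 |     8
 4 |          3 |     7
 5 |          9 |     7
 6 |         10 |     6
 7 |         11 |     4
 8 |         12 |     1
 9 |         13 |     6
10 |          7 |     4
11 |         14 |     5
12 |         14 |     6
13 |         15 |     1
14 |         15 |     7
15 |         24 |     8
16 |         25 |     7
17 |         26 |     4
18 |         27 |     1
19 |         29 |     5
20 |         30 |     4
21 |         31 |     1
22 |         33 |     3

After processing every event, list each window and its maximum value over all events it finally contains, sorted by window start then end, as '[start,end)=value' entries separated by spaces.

[0,7)=9 [7,14)=7 [14,21)=7 [21,28)=8 [28,35)=5

i=0 t=1 v=9: → [0,7); WM=0
i=1 t=3 v=3: → [0,7); WM=2
i=2 t=5 v=1: → [0,7); WM=4
i=3 t=5 v=8: → [0,7); WM=4
i=4 t=3 v=7: → [0,7); WM=4
i=5 t=9 v=7: → [7,14); WM=8; [0,7) fires=9
i=6 t=10 v=6: → [7,14); WM=9
i=7 t=11 v=4: → [7,14); WM=10
i=8 t=12 v=1: → [7,14); WM=11
i=9 t=13 v=6: → [7,14); WM=12
i=10 t=7 v=4: DROP (t<12-4); WM=12
i=11 t=14 v=5: → [14,21); WM=13
i=12 t=14 v=6: → [14,21); WM=13
i=13 t=15 v=1: → [14,21); WM=14; [7,14) fires=7
i=14 t=15 v=7: → [14,21); WM=14
i=15 t=24 v=8: → [21,28); WM=23; [14,21) fires=7
i=16 t=25 v=7: → [21,28); WM=24
i=17 t=26 v=4: → [21,28); WM=25
i=18 t=27 v=1: → [21,28); WM=26
i=19 t=29 v=5: → [28,35); WM=28; [21,28) fires=8
i=20 t=30 v=4: → [28,35); WM=29
i=21 t=31 v=1: → [28,35); WM=30
i=22 t=33 v=3: → [28,35); WM=32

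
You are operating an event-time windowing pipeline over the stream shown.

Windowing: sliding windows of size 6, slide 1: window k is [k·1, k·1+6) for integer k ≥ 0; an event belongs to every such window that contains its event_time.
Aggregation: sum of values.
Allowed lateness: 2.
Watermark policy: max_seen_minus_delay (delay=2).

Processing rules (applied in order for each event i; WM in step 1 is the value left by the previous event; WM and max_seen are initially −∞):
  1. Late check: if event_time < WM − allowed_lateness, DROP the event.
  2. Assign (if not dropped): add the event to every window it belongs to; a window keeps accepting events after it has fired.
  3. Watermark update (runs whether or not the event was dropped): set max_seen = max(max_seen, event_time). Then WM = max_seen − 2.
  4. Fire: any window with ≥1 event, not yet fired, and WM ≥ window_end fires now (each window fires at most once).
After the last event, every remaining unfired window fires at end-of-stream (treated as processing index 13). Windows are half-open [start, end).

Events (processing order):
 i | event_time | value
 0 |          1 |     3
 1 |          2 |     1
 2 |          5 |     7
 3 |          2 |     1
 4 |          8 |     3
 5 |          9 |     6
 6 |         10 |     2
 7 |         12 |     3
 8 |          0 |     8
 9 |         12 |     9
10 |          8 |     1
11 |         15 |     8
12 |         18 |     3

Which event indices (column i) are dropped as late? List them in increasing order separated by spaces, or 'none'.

8

i=0 t=1 v=3: → [1,7),[0,6); WM=-1
i=1 t=2 v=1: → [2,8),[1,7),[0,6); WM=0
i=2 t=5 v=7: → [5,11),[4,10),[3,9),[2,8),[1,7),[0,6); WM=3
i=3 t=2 v=1: → [2,8),[1,7),[0,6); WM=3
i=4 t=8 v=3: → [8,14),[7,13),[6,12),[5,11),[4,10),[3,9); WM=6; [0,6) fires=12
i=5 t=9 v=6: → [9,15),[8,14),[7,13),[6,12),[5,11),[4,10); WM=7; [1,7) fires=12
i=6 t=10 v=2: → [10,16),[9,15),[8,14),[7,13),[6,12),[5,11); WM=8; [2,8) fires=9
i=7 t=12 v=3: → [12,18),[11,17),[10,16),[9,15),[8,14),[7,13); WM=10; [3,9) fires=10 [4,10) fires=16
i=8 t=0 v=8: DROP (t<10-2); WM=10
i=9 t=12 v=9: → [12,18),[11,17),[10,16),[9,15),[8,14),[7,13); WM=10
i=10 t=8 v=1: → [8,14),[7,13),[6,12),[5,11),[4,10),[3,9); WM=10
i=11 t=15 v=8: → [15,21),[14,20),[13,19),[12,18),[11,17),[10,16); WM=13; [5,11) fires=19 [6,12) fires=12 [7,13) fires=24
i=12 t=18 v=3: → [18,24),[17,23),[16,22),[15,21),[14,20),[13,19); WM=16; [8,14) fires=24 [9,15) fires=20 [10,16) fires=22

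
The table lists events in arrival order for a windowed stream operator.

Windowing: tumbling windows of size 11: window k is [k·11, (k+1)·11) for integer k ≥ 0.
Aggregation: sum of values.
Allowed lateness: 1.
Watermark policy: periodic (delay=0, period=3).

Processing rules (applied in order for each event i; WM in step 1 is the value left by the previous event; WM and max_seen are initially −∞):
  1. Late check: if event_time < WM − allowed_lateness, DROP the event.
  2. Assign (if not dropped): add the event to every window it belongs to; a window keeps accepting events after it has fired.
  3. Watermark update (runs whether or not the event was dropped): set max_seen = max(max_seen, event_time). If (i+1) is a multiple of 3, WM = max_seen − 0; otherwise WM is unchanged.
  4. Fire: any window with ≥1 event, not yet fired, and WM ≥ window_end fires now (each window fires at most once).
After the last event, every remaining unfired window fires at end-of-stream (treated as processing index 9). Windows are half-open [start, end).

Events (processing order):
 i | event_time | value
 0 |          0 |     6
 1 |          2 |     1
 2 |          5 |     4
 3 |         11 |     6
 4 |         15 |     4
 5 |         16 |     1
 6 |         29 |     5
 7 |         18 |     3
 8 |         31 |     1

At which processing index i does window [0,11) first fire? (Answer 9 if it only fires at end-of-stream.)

5

i=0 t=0 v=6: → [0,11); WM=−∞
i=1 t=2 v=1: → [0,11); WM=−∞
i=2 t=5 v=4: → [0,11); WM=5
i=3 t=11 v=6: → [11,22); WM=5
i=4 t=15 v=4: → [11,22); WM=5
i=5 t=16 v=1: → [11,22); WM=16; [0,11) fires=11
i=6 t=29 v=5: → [22,33); WM=16
i=7 t=18 v=3: → [11,22); WM=16
i=8 t=31 v=1: → [22,33); WM=31; [11,22) fires=14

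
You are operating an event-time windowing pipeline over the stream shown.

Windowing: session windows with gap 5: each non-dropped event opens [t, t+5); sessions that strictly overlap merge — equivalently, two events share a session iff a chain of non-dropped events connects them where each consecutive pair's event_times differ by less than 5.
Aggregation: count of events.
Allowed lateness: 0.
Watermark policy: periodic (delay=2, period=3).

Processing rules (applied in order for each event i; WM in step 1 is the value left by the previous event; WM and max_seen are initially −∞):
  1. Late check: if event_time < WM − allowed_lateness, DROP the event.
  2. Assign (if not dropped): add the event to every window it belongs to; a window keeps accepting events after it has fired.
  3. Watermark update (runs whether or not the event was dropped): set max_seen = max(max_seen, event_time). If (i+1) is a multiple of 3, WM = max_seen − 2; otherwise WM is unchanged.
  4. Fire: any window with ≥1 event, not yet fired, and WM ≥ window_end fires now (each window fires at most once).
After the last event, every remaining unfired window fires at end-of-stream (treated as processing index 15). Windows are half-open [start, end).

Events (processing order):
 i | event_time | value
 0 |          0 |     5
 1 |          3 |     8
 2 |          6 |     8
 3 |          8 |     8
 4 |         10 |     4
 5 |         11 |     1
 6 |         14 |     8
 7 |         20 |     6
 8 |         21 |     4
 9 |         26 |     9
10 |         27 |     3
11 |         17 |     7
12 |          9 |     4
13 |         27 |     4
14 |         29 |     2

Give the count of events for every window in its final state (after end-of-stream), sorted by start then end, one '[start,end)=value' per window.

i=0 t=0 v=5: → [0,5); WM=−∞
i=1 t=3 v=8: → [0,8); WM=−∞
i=2 t=6 v=8: → [0,11); WM=4
i=3 t=8 v=8: → [0,13); WM=4
i=4 t=10 v=4: → [0,15); WM=4
i=5 t=11 v=1: → [0,16); WM=9
i=6 t=14 v=8: → [0,19); WM=9
i=7 t=20 v=6: → [20,25); WM=9
i=8 t=21 v=4: → [20,26); WM=19
i=9 t=26 v=9: → [26,31); WM=19
i=10 t=27 v=3: → [26,32); WM=19
i=11 t=17 v=7: DROP (t<19-0); WM=25
i=12 t=9 v=4: DROP (t<25-0); WM=25
i=13 t=27 v=4: → [26,32); WM=25
i=14 t=29 v=2: → [26,34); WM=27

[0,19)=7 [20,26)=2 [26,34)=4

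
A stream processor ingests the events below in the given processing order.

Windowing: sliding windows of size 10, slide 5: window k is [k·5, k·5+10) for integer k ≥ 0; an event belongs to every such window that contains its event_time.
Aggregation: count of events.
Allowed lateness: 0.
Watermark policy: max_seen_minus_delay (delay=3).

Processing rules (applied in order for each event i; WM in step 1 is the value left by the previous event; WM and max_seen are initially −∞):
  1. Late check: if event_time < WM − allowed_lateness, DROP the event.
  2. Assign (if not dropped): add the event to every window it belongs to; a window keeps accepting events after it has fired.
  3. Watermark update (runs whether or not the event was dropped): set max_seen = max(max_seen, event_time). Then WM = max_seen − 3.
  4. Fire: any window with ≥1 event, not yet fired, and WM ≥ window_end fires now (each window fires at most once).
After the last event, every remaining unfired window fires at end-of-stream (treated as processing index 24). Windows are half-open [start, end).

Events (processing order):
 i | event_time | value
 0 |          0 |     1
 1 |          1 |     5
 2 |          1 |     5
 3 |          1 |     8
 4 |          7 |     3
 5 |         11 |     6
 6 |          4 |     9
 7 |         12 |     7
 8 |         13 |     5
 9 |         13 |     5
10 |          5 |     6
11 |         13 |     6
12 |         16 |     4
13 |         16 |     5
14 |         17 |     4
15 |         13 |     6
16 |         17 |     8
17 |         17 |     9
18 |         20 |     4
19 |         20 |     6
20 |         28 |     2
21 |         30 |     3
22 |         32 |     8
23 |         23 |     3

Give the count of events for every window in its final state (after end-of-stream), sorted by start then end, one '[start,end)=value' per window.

[0,10)=5 [5,15)=6 [10,20)=10 [15,25)=7 [20,30)=3 [25,35)=3 [30,40)=2

i=0 t=0 v=1: → [0,10); WM=-3
i=1 t=1 v=5: → [0,10); WM=-2
i=2 t=1 v=5: → [0,10); WM=-2
i=3 t=1 v=8: → [0,10); WM=-2
i=4 t=7 v=3: → [5,15),[0,10); WM=4
i=5 t=11 v=6: → [10,20),[5,15); WM=8
i=6 t=4 v=9: DROP (t<8-0); WM=8
i=7 t=12 v=7: → [10,20),[5,15); WM=9
i=8 t=13 v=5: → [10,20),[5,15); WM=10; [0,10) fires=5
i=9 t=13 v=5: → [10,20),[5,15); WM=10
i=10 t=5 v=6: DROP (t<10-0); WM=10
i=11 t=13 v=6: → [10,20),[5,15); WM=10
i=12 t=16 v=4: → [15,25),[10,20); WM=13
i=13 t=16 v=5: → [15,25),[10,20); WM=13
i=14 t=17 v=4: → [15,25),[10,20); WM=14
i=15 t=13 v=6: DROP (t<14-0); WM=14
i=16 t=17 v=8: → [15,25),[10,20); WM=14
i=17 t=17 v=9: → [15,25),[10,20); WM=14
i=18 t=20 v=4: → [20,30),[15,25); WM=17; [5,15) fires=6
i=19 t=20 v=6: → [20,30),[15,25); WM=17
i=20 t=28 v=2: → [25,35),[20,30); WM=25; [10,20) fires=10 [15,25) fires=7
i=21 t=30 v=3: → [30,40),[25,35); WM=27
i=22 t=32 v=8: → [30,40),[25,35); WM=29
i=23 t=23 v=3: DROP (t<29-0); WM=29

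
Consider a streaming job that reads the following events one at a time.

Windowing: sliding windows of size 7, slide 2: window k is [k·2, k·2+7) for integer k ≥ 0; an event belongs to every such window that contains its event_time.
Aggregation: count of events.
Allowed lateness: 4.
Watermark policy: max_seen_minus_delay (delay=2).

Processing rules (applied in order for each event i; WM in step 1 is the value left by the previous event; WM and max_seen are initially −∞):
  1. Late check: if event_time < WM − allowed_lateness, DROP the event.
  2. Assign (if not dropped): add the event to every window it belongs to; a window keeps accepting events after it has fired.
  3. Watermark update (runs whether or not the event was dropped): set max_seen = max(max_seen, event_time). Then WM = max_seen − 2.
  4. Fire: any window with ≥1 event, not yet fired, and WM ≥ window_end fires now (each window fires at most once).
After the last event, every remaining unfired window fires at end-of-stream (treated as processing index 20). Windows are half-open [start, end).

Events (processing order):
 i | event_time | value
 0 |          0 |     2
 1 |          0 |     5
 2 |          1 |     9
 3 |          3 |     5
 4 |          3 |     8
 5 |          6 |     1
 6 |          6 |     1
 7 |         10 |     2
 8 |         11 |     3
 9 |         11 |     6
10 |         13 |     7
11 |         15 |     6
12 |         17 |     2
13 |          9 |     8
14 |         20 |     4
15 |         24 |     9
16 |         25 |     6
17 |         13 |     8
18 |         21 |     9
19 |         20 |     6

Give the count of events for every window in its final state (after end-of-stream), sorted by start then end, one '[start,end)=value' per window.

i=0 t=0 v=2: → [0,7); WM=-2
i=1 t=0 v=5: → [0,7); WM=-2
i=2 t=1 v=9: → [0,7); WM=-1
i=3 t=3 v=5: → [2,9),[0,7); WM=1
i=4 t=3 v=8: → [2,9),[0,7); WM=1
i=5 t=6 v=1: → [6,13),[4,11),[2,9),[0,7); WM=4
i=6 t=6 v=1: → [6,13),[4,11),[2,9),[0,7); WM=4
i=7 t=10 v=2: → [10,17),[8,15),[6,13),[4,11); WM=8; [0,7) fires=7
i=8 t=11 v=3: → [10,17),[8,15),[6,13); WM=9; [2,9) fires=4
i=9 t=11 v=6: → [10,17),[8,15),[6,13); WM=9
i=10 t=13 v=7: → [12,19),[10,17),[8,15); WM=11; [4,11) fires=3
i=11 t=15 v=6: → [14,21),[12,19),[10,17); WM=13; [6,13) fires=5
i=12 t=17 v=2: → [16,23),[14,21),[12,19); WM=15; [8,15) fires=4
i=13 t=9 v=8: DROP (t<15-4); WM=15
i=14 t=20 v=4: → [20,27),[18,25),[16,23),[14,21); WM=18; [10,17) fires=5
i=15 t=24 v=9: → [24,31),[22,29),[20,27),[18,25); WM=22; [12,19) fires=3 [14,21) fires=3
i=16 t=25 v=6: → [24,31),[22,29),[20,27); WM=23; [16,23) fires=2
i=17 t=13 v=8: DROP (t<23-4); WM=23
i=18 t=21 v=9: → [20,27),[18,25),[16,23); WM=23
i=19 t=20 v=6: → [20,27),[18,25),[16,23),[14,21); WM=23

[0,7)=7 [2,9)=4 [4,11)=3 [6,13)=5 [8,15)=4 [10,17)=5 [12,19)=3 [14,21)=4 [16,23)=4 [18,25)=4 [20,27)=5 [22,29)=2 [24,31)=2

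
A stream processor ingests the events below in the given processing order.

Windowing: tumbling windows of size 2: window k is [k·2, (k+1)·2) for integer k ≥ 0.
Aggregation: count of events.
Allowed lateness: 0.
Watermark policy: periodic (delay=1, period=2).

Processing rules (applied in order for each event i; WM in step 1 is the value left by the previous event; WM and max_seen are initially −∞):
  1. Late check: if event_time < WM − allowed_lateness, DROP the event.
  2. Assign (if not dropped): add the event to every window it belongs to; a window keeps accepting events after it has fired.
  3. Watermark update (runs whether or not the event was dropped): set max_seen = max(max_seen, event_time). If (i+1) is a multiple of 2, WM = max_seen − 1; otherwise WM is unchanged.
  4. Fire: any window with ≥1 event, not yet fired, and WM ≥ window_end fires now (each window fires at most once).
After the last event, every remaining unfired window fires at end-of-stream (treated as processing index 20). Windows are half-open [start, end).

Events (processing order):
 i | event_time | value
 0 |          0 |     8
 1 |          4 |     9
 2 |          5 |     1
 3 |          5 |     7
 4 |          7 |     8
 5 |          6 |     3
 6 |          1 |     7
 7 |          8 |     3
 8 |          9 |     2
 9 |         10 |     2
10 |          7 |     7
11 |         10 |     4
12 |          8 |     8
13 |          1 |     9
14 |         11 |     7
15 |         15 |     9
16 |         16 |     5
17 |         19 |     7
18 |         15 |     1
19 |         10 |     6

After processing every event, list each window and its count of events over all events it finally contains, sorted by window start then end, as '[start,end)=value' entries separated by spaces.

i=0 t=0 v=8: → [0,2); WM=−∞
i=1 t=4 v=9: → [4,6); WM=3; [0,2) fires=1
i=2 t=5 v=1: → [4,6); WM=3
i=3 t=5 v=7: → [4,6); WM=4
i=4 t=7 v=8: → [6,8); WM=4
i=5 t=6 v=3: → [6,8); WM=6; [4,6) fires=3
i=6 t=1 v=7: DROP (t<6-0); WM=6
i=7 t=8 v=3: → [8,10); WM=7
i=8 t=9 v=2: → [8,10); WM=7
i=9 t=10 v=2: → [10,12); WM=9; [6,8) fires=2
i=10 t=7 v=7: DROP (t<9-0); WM=9
i=11 t=10 v=4: → [10,12); WM=9
i=12 t=8 v=8: DROP (t<9-0); WM=9
i=13 t=1 v=9: DROP (t<9-0); WM=9
i=14 t=11 v=7: → [10,12); WM=9
i=15 t=15 v=9: → [14,16); WM=14; [8,10) fires=2 [10,12) fires=3
i=16 t=16 v=5: → [16,18); WM=14
i=17 t=19 v=7: → [18,20); WM=18; [14,16) fires=1 [16,18) fires=1
i=18 t=15 v=1: DROP (t<18-0); WM=18
i=19 t=10 v=6: DROP (t<18-0); WM=18

[0,2)=1 [4,6)=3 [6,8)=2 [8,10)=2 [10,12)=3 [14,16)=1 [16,18)=1 [18,20)=1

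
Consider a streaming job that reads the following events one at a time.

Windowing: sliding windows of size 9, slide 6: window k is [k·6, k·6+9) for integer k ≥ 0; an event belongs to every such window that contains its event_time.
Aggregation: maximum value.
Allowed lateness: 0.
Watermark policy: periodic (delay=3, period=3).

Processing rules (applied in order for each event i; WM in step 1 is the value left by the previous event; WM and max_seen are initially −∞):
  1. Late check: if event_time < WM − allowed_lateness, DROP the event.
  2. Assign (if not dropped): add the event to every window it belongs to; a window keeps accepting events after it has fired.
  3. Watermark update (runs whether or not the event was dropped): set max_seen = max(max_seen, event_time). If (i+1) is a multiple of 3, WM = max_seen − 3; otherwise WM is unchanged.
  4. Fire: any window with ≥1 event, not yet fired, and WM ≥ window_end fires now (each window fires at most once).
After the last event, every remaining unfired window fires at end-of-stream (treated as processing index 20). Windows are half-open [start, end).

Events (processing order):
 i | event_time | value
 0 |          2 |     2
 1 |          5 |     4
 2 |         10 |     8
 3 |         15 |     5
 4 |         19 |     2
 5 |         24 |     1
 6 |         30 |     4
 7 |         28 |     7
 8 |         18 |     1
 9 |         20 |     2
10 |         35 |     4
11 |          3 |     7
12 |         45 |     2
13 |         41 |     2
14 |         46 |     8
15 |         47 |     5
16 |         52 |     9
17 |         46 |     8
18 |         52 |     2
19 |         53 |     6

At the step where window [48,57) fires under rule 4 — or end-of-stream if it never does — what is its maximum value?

i=0 t=2 v=2: → [0,9); WM=−∞
i=1 t=5 v=4: → [0,9); WM=−∞
i=2 t=10 v=8: → [6,15); WM=7
i=3 t=15 v=5: → [12,21); WM=7
i=4 t=19 v=2: → [18,27),[12,21); WM=7
i=5 t=24 v=1: → [24,33),[18,27); WM=21; [0,9) fires=4 [6,15) fires=8 [12,21) fires=5
i=6 t=30 v=4: → [30,39),[24,33); WM=21
i=7 t=28 v=7: → [24,33); WM=21
i=8 t=18 v=1: DROP (t<21-0); WM=27; [18,27) fires=2
i=9 t=20 v=2: DROP (t<27-0); WM=27
i=10 t=35 v=4: → [30,39); WM=27
i=11 t=3 v=7: DROP (t<27-0); WM=32
i=12 t=45 v=2: → [42,51); WM=32
i=13 t=41 v=2: → [36,45); WM=32
i=14 t=46 v=8: → [42,51); WM=43; [24,33) fires=7 [30,39) fires=4
i=15 t=47 v=5: → [42,51); WM=43
i=16 t=52 v=9: → [48,57); WM=43
i=17 t=46 v=8: → [42,51); WM=49; [36,45) fires=2
i=18 t=52 v=2: → [48,57); WM=49
i=19 t=53 v=6: → [48,57); WM=49

9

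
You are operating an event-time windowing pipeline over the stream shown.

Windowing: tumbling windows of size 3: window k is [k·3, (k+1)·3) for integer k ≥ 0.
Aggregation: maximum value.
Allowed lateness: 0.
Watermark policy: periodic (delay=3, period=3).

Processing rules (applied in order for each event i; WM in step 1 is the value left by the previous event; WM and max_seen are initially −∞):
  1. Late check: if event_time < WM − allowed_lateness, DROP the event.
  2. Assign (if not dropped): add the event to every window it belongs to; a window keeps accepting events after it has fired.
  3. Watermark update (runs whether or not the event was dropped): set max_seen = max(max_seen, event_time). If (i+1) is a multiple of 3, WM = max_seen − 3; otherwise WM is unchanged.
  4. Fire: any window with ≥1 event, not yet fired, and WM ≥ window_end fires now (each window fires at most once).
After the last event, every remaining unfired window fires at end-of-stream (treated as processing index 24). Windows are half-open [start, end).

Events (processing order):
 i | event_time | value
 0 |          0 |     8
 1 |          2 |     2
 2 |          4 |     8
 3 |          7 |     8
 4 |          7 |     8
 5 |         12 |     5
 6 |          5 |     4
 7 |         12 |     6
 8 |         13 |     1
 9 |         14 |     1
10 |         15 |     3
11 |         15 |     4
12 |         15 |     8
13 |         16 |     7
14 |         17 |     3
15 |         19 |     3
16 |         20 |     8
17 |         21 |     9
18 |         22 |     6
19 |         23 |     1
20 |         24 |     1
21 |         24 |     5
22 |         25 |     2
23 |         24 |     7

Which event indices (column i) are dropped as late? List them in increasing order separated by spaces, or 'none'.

6

i=0 t=0 v=8: → [0,3); WM=−∞
i=1 t=2 v=2: → [0,3); WM=−∞
i=2 t=4 v=8: → [3,6); WM=1
i=3 t=7 v=8: → [6,9); WM=1
i=4 t=7 v=8: → [6,9); WM=1
i=5 t=12 v=5: → [12,15); WM=9; [0,3) fires=8 [3,6) fires=8 [6,9) fires=8
i=6 t=5 v=4: DROP (t<9-0); WM=9
i=7 t=12 v=6: → [12,15); WM=9
i=8 t=13 v=1: → [12,15); WM=10
i=9 t=14 v=1: → [12,15); WM=10
i=10 t=15 v=3: → [15,18); WM=10
i=11 t=15 v=4: → [15,18); WM=12
i=12 t=15 v=8: → [15,18); WM=12
i=13 t=16 v=7: → [15,18); WM=12
i=14 t=17 v=3: → [15,18); WM=14
i=15 t=19 v=3: → [18,21); WM=14
i=16 t=20 v=8: → [18,21); WM=14
i=17 t=21 v=9: → [21,24); WM=18; [12,15) fires=6 [15,18) fires=8
i=18 t=22 v=6: → [21,24); WM=18
i=19 t=23 v=1: → [21,24); WM=18
i=20 t=24 v=1: → [24,27); WM=21; [18,21) fires=8
i=21 t=24 v=5: → [24,27); WM=21
i=22 t=25 v=2: → [24,27); WM=21
i=23 t=24 v=7: → [24,27); WM=22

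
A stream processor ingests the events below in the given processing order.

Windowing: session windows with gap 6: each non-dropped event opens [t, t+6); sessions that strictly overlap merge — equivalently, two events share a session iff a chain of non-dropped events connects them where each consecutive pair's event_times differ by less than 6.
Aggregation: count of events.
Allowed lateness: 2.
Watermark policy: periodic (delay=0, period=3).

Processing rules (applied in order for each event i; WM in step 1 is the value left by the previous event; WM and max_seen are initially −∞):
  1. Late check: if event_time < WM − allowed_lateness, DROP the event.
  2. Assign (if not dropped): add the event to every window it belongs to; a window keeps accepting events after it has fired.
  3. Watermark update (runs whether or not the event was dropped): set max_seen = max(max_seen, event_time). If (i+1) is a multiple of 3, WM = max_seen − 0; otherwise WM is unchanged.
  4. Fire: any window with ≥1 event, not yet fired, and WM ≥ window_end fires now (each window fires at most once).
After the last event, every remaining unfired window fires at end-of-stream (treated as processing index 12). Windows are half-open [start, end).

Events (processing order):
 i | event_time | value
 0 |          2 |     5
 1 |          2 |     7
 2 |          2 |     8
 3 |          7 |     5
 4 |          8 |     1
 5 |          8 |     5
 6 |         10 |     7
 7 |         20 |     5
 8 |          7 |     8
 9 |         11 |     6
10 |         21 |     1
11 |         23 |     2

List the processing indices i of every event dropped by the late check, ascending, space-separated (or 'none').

i=0 t=2 v=5: → [2,8); WM=−∞
i=1 t=2 v=7: → [2,8); WM=−∞
i=2 t=2 v=8: → [2,8); WM=2
i=3 t=7 v=5: → [2,13); WM=2
i=4 t=8 v=1: → [2,14); WM=2
i=5 t=8 v=5: → [2,14); WM=8
i=6 t=10 v=7: → [2,16); WM=8
i=7 t=20 v=5: → [20,26); WM=8
i=8 t=7 v=8: → [2,16); WM=20
i=9 t=11 v=6: DROP (t<20-2); WM=20
i=10 t=21 v=1: → [20,27); WM=20
i=11 t=23 v=2: → [20,29); WM=23

9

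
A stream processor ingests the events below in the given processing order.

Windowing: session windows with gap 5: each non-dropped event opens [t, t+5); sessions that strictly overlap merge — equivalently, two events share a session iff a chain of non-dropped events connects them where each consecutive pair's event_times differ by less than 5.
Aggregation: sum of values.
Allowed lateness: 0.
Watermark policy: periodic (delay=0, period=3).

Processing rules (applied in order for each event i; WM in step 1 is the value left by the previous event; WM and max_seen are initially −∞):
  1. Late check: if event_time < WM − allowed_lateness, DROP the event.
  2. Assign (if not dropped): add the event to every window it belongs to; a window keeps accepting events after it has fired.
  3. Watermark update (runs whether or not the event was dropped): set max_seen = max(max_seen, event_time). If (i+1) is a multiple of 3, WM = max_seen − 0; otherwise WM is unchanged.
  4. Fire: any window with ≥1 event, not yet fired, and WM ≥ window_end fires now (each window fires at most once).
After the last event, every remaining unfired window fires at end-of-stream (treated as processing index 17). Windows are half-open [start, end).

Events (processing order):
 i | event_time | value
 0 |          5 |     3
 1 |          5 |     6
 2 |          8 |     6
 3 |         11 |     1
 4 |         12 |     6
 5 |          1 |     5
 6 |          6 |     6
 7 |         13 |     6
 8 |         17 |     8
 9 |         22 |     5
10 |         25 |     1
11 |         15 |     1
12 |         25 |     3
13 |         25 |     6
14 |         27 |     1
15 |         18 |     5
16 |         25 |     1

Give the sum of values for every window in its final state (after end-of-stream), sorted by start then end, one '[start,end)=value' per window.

[5,22)=36 [22,32)=16

i=0 t=5 v=3: → [5,10); WM=−∞
i=1 t=5 v=6: → [5,10); WM=−∞
i=2 t=8 v=6: → [5,13); WM=8
i=3 t=11 v=1: → [5,16); WM=8
i=4 t=12 v=6: → [5,17); WM=8
i=5 t=1 v=5: DROP (t<8-0); WM=12
i=6 t=6 v=6: DROP (t<12-0); WM=12
i=7 t=13 v=6: → [5,18); WM=12
i=8 t=17 v=8: → [5,22); WM=17
i=9 t=22 v=5: → [22,27); WM=17
i=10 t=25 v=1: → [22,30); WM=17
i=11 t=15 v=1: DROP (t<17-0); WM=25
i=12 t=25 v=3: → [22,30); WM=25
i=13 t=25 v=6: → [22,30); WM=25
i=14 t=27 v=1: → [22,32); WM=27
i=15 t=18 v=5: DROP (t<27-0); WM=27
i=16 t=25 v=1: DROP (t<27-0); WM=27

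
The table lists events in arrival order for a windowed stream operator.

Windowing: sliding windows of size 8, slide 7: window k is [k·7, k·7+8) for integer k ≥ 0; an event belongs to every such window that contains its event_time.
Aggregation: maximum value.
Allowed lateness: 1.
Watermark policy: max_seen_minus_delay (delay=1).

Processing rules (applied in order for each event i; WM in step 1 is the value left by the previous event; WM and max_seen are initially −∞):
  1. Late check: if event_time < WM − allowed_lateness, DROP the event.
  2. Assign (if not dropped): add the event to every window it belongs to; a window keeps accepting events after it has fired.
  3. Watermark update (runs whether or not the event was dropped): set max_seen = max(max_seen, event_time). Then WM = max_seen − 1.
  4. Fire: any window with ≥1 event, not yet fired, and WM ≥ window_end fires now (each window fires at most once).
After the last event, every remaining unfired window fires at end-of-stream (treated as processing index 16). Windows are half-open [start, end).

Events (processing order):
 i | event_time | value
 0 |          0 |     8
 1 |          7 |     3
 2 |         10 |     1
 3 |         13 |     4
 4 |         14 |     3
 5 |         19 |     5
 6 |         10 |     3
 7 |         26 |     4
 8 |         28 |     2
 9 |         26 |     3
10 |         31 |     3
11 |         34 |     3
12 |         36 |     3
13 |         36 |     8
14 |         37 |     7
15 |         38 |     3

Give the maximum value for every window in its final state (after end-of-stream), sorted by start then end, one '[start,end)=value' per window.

i=0 t=0 v=8: → [0,8); WM=-1
i=1 t=7 v=3: → [7,15),[0,8); WM=6
i=2 t=10 v=1: → [7,15); WM=9; [0,8) fires=8
i=3 t=13 v=4: → [7,15); WM=12
i=4 t=14 v=3: → [14,22),[7,15); WM=13
i=5 t=19 v=5: → [14,22); WM=18; [7,15) fires=4
i=6 t=10 v=3: DROP (t<18-1); WM=18
i=7 t=26 v=4: → [21,29); WM=25; [14,22) fires=5
i=8 t=28 v=2: → [28,36),[21,29); WM=27
i=9 t=26 v=3: → [21,29); WM=27
i=10 t=31 v=3: → [28,36); WM=30; [21,29) fires=4
i=11 t=34 v=3: → [28,36); WM=33
i=12 t=36 v=3: → [35,43); WM=35
i=13 t=36 v=8: → [35,43); WM=35
i=14 t=37 v=7: → [35,43); WM=36; [28,36) fires=3
i=15 t=38 v=3: → [35,43); WM=37

[0,8)=8 [7,15)=4 [14,22)=5 [21,29)=4 [28,36)=3 [35,43)=8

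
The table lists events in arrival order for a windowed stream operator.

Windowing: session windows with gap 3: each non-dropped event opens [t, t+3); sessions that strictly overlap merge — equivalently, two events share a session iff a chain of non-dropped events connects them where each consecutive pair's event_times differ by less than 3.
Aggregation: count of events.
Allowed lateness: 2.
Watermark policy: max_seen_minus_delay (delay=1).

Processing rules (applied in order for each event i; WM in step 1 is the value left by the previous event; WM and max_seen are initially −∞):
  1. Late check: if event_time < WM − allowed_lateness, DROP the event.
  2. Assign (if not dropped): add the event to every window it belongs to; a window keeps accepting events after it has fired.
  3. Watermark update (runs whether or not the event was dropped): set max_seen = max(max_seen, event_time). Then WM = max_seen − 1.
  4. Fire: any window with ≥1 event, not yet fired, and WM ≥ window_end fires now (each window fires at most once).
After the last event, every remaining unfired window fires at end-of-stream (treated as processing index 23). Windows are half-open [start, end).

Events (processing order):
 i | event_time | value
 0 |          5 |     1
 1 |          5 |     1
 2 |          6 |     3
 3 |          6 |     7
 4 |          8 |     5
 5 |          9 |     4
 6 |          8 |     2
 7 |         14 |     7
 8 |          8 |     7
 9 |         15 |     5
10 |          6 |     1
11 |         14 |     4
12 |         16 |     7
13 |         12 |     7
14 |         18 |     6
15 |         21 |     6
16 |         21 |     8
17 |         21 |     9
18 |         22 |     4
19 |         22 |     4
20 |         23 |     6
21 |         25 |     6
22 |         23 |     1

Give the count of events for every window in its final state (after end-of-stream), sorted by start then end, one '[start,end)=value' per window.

[5,12)=7 [14,21)=5 [21,28)=8

i=0 t=5 v=1: → [5,8); WM=4
i=1 t=5 v=1: → [5,8); WM=4
i=2 t=6 v=3: → [5,9); WM=5
i=3 t=6 v=7: → [5,9); WM=5
i=4 t=8 v=5: → [5,11); WM=7
i=5 t=9 v=4: → [5,12); WM=8
i=6 t=8 v=2: → [5,12); WM=8
i=7 t=14 v=7: → [14,17); WM=13
i=8 t=8 v=7: DROP (t<13-2); WM=13
i=9 t=15 v=5: → [14,18); WM=14
i=10 t=6 v=1: DROP (t<14-2); WM=14
i=11 t=14 v=4: → [14,18); WM=14
i=12 t=16 v=7: → [14,19); WM=15
i=13 t=12 v=7: DROP (t<15-2); WM=15
i=14 t=18 v=6: → [14,21); WM=17
i=15 t=21 v=6: → [21,24); WM=20
i=16 t=21 v=8: → [21,24); WM=20
i=17 t=21 v=9: → [21,24); WM=20
i=18 t=22 v=4: → [21,25); WM=21
i=19 t=22 v=4: → [21,25); WM=21
i=20 t=23 v=6: → [21,26); WM=22
i=21 t=25 v=6: → [21,28); WM=24
i=22 t=23 v=1: → [21,28); WM=24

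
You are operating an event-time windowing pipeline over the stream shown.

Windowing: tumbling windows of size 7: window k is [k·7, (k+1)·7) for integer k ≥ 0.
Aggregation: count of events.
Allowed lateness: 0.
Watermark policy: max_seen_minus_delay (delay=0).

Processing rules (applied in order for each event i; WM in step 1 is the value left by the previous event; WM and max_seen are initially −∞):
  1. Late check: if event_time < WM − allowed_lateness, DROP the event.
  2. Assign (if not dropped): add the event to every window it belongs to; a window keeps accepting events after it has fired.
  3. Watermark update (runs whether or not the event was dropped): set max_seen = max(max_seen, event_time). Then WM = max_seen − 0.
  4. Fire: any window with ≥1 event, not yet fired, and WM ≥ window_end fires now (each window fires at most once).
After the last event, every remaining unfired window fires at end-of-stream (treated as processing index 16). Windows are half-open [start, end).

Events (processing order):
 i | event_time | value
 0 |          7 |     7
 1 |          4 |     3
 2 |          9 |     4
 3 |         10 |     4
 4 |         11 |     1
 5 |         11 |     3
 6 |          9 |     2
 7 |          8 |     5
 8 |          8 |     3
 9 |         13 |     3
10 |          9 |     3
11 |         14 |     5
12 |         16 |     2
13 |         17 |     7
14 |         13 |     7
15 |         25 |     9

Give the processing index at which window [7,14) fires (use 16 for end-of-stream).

11

i=0 t=7 v=7: → [7,14); WM=7
i=1 t=4 v=3: DROP (t<7-0); WM=7
i=2 t=9 v=4: → [7,14); WM=9
i=3 t=10 v=4: → [7,14); WM=10
i=4 t=11 v=1: → [7,14); WM=11
i=5 t=11 v=3: → [7,14); WM=11
i=6 t=9 v=2: DROP (t<11-0); WM=11
i=7 t=8 v=5: DROP (t<11-0); WM=11
i=8 t=8 v=3: DROP (t<11-0); WM=11
i=9 t=13 v=3: → [7,14); WM=13
i=10 t=9 v=3: DROP (t<13-0); WM=13
i=11 t=14 v=5: → [14,21); WM=14; [7,14) fires=6
i=12 t=16 v=2: → [14,21); WM=16
i=13 t=17 v=7: → [14,21); WM=17
i=14 t=13 v=7: DROP (t<17-0); WM=17
i=15 t=25 v=9: → [21,28); WM=25; [14,21) fires=3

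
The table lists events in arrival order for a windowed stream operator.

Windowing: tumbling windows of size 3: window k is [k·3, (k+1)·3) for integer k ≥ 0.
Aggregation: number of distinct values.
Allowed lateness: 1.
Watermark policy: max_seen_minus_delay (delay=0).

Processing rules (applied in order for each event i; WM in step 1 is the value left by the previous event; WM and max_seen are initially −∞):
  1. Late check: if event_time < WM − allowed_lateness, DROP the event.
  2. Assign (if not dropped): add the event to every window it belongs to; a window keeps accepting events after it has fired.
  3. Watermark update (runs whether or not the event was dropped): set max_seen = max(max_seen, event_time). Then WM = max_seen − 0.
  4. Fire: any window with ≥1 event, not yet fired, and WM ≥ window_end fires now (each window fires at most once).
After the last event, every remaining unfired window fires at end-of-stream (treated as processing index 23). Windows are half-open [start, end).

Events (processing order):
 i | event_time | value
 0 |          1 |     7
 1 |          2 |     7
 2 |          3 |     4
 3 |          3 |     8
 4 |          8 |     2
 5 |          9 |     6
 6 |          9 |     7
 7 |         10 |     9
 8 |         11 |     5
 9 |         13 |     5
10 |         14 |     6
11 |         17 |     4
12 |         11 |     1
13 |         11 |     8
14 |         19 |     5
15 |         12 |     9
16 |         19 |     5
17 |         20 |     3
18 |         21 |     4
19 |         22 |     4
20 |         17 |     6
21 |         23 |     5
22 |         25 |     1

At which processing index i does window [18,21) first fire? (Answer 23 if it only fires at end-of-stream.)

i=0 t=1 v=7: → [0,3); WM=1
i=1 t=2 v=7: → [0,3); WM=2
i=2 t=3 v=4: → [3,6); WM=3; [0,3) fires=1
i=3 t=3 v=8: → [3,6); WM=3
i=4 t=8 v=2: → [6,9); WM=8; [3,6) fires=2
i=5 t=9 v=6: → [9,12); WM=9; [6,9) fires=1
i=6 t=9 v=7: → [9,12); WM=9
i=7 t=10 v=9: → [9,12); WM=10
i=8 t=11 v=5: → [9,12); WM=11
i=9 t=13 v=5: → [12,15); WM=13; [9,12) fires=4
i=10 t=14 v=6: → [12,15); WM=14
i=11 t=17 v=4: → [15,18); WM=17; [12,15) fires=2
i=12 t=11 v=1: DROP (t<17-1); WM=17
i=13 t=11 v=8: DROP (t<17-1); WM=17
i=14 t=19 v=5: → [18,21); WM=19; [15,18) fires=1
i=15 t=12 v=9: DROP (t<19-1); WM=19
i=16 t=19 v=5: → [18,21); WM=19
i=17 t=20 v=3: → [18,21); WM=20
i=18 t=21 v=4: → [21,24); WM=21; [18,21) fires=2
i=19 t=22 v=4: → [21,24); WM=22
i=20 t=17 v=6: DROP (t<22-1); WM=22
i=21 t=23 v=5: → [21,24); WM=23
i=22 t=25 v=1: → [24,27); WM=25; [21,24) fires=2

18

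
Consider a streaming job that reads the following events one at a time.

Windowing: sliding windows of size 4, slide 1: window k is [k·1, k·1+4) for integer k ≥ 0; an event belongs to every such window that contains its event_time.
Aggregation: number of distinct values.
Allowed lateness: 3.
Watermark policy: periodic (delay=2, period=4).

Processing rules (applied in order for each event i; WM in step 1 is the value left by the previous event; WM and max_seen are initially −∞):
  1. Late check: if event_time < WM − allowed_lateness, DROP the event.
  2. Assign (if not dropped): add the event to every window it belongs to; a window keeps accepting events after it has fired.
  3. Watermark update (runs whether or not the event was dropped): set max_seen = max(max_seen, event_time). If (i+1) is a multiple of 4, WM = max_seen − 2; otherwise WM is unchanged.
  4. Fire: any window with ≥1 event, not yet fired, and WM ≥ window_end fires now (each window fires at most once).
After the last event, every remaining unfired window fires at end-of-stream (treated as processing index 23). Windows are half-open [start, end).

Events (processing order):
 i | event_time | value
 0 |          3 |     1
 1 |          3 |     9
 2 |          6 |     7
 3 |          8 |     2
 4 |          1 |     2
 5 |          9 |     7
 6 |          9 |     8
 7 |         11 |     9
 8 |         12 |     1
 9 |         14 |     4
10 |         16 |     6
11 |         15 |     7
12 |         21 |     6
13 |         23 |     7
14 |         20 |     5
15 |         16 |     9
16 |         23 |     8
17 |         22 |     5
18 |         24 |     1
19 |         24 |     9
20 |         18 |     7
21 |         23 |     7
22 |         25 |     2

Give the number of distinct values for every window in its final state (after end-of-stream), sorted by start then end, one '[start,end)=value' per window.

[0,4)=2 [1,5)=2 [2,6)=2 [3,7)=3 [4,8)=1 [5,9)=2 [6,10)=3 [7,11)=3 [8,12)=4 [9,13)=4 [10,14)=2 [11,15)=3 [12,16)=3 [13,17)=4 [14,18)=4 [15,19)=3 [16,20)=2 [17,21)=1 [18,22)=2 [19,23)=2 [20,24)=4 [21,25)=6 [22,26)=6 [23,27)=5 [24,28)=3 [25,29)=1

i=0 t=3 v=1: → [3,7),[2,6),[1,5),[0,4); WM=−∞
i=1 t=3 v=9: → [3,7),[2,6),[1,5),[0,4); WM=−∞
i=2 t=6 v=7: → [6,10),[5,9),[4,8),[3,7); WM=−∞
i=3 t=8 v=2: → [8,12),[7,11),[6,10),[5,9); WM=6; [0,4) fires=2 [1,5) fires=2 [2,6) fires=2
i=4 t=1 v=2: DROP (t<6-3); WM=6
i=5 t=9 v=7: → [9,13),[8,12),[7,11),[6,10); WM=6
i=6 t=9 v=8: → [9,13),[8,12),[7,11),[6,10); WM=6
i=7 t=11 v=9: → [11,15),[10,14),[9,13),[8,12); WM=9; [3,7) fires=3 [4,8) fires=1 [5,9) fires=2
i=8 t=12 v=1: → [12,16),[11,15),[10,14),[9,13); WM=9
i=9 t=14 v=4: → [14,18),[13,17),[12,16),[11,15); WM=9
i=10 t=16 v=6: → [16,20),[15,19),[14,18),[13,17); WM=9
i=11 t=15 v=7: → [15,19),[14,18),[13,17),[12,16); WM=14; [6,10) fires=3 [7,11) fires=3 [8,12) fires=4 [9,13) fires=4 [10,14) fires=2
i=12 t=21 v=6: → [21,25),[20,24),[19,23),[18,22); WM=14
i=13 t=23 v=7: → [23,27),[22,26),[21,25),[20,24); WM=14
i=14 t=20 v=5: → [20,24),[19,23),[18,22),[17,21); WM=14
i=15 t=16 v=9: → [16,20),[15,19),[14,18),[13,17); WM=21; [11,15) fires=3 [12,16) fires=3 [13,17) fires=4 [14,18) fires=4 [15,19) fires=3 [16,20) fires=2 [17,21) fires=1
i=16 t=23 v=8: → [23,27),[22,26),[21,25),[20,24); WM=21
i=17 t=22 v=5: → [22,26),[21,25),[20,24),[19,23); WM=21
i=18 t=24 v=1: → [24,28),[23,27),[22,26),[21,25); WM=21
i=19 t=24 v=9: → [24,28),[23,27),[22,26),[21,25); WM=22; [18,22) fires=2
i=20 t=18 v=7: DROP (t<22-3); WM=22
i=21 t=23 v=7: → [23,27),[22,26),[21,25),[20,24); WM=22
i=22 t=25 v=2: → [25,29),[24,28),[23,27),[22,26); WM=22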